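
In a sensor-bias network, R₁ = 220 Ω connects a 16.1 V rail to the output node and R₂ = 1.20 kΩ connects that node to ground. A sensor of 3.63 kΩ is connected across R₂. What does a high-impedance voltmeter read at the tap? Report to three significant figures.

V_out ≈ 12.9 V

The load sits in parallel with R₂: R₂‖R_L = (1200 × 3630) / (1200 + 3630) = 901.9 Ω.
V_out = 16.1 × 901.9 / (220 + 901.9) = 16.1 × 901.9/1122 = 12.9 V.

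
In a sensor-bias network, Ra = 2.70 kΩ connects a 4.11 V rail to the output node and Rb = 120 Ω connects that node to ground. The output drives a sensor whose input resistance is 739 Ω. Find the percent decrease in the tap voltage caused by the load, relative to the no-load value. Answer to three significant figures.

13.5 %

Unloaded V = 4.11 × 120/2820 = 0.17489 V.
Loaded: Rb‖R_L = 103.2 Ω, giving V = 4.11 × 103.2/2803 = 0.15136 V.
Drop = (0.17489 − 0.15136) / 0.17489 = 13.5 %.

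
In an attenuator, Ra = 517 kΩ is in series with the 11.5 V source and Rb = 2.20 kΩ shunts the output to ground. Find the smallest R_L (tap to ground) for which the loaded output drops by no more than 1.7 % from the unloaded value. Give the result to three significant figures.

Output resistance R_th = Ra‖Rb = (517 × 2.20)/519.2 = 2.191 kΩ.
The fractional drop is R_th/(R_th + R_L); requiring this ≤ 0.0170 gives R_L ≥ R_th(1/0.0170 − 1) = 2.191 × 57.82 = 127 kΩ.

R_L(min) ≈ 127 kΩ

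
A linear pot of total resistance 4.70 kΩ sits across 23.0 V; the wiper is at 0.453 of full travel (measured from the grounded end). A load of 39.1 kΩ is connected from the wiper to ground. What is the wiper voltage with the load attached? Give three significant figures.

The wiper splits the pot into (1−α)R = 2.571 kΩ above and αR = 2.129 kΩ below.
Lower section ‖ load = 2.019 kΩ.
V_wiper = 23.0 × 2.019/(2.571 + 2.019) = 10.1 V.

V ≈ 10.1 V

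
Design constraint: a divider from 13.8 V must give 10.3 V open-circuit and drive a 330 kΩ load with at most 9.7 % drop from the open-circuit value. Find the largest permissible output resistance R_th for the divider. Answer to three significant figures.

Loading drop = R_th/(R_th + R_L) ≤ 0.0970, so R_th ≤ R_L · ε/(1−ε) = 330 kΩ × 0.0970/0.9030 = 35.4 kΩ.

R_th ≤ 35.4 kΩ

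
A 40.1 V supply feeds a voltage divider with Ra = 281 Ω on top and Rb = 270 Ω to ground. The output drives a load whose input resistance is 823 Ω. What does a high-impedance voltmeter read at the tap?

The load sits in parallel with Rb: Rb‖R_L = (270 × 823) / (270 + 823) = 203.3 Ω.
V_out = 40.1 × 203.3 / (281 + 203.3) = 40.1 × 203.3/484.3 = 16.8 V.
(Unloaded it would have been 19.6 V.)

V_out ≈ 16.8 V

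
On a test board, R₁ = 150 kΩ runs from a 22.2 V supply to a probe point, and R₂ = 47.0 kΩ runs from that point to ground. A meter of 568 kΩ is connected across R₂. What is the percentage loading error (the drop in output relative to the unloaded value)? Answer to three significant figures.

5.93 %

The divider's output (Thévenin) resistance is R₁‖R₂ = 35.79 kΩ.
Fractional drop under load = R_th/(R_th + R_L) = 35.79 / (35.79 + 568) = 0.05927.
So the output falls by 5.93 %.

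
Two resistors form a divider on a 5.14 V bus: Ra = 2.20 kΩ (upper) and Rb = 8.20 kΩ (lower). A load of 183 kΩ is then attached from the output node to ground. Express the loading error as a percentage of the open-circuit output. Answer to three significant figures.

0.939 %

The divider's output (Thévenin) resistance is Ra‖Rb = 1.735 kΩ.
Fractional drop under load = R_th/(R_th + R_L) = 1.735 / (1.735 + 183) = 0.009390.
So the output falls by 0.939 %.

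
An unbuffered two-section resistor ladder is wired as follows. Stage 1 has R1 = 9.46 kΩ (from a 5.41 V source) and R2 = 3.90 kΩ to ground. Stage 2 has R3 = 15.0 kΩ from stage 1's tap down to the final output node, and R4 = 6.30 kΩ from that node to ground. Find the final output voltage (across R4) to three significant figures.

V_out ≈ 0.413 V

Stage 2 presents R3+R4 = 21.30 kΩ as a load on stage 1's tap.
Stage 1's lower leg becomes R2‖(R3+R4) = 3.296 kΩ, so V_mid = 5.41 × 3.296/12.76 = 1.398 V.
Stage 2 is itself unloaded: V_out = V_mid × R4/(R3+R4) = 1.398 × 6.30/21.30 = 0.413 V.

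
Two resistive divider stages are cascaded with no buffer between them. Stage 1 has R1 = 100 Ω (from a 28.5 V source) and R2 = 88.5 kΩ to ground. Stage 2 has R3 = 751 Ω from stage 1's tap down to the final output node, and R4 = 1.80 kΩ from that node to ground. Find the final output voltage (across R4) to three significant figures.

Stage 2 presents R3+R4 = 2551 Ω as a load on stage 1's tap.
Stage 1's lower leg becomes R2‖(R3+R4) = 2480 Ω, so V_mid = 28.5 × 2480/2580 = 27.40 V.
Stage 2 is itself unloaded: V_out = V_mid × R4/(R3+R4) = 27.40 × 1800/2551 = 19.3 V.

V_out ≈ 19.3 V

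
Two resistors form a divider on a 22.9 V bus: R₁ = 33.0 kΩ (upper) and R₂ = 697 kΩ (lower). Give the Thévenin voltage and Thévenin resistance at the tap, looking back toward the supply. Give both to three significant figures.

V_th is the open-circuit tap voltage: 22.9 × 697/(33.0 + 697) = 21.9 V.
With the supply zeroed, R₁ and R₂ appear in parallel from the tap: R_th = R₁‖R₂ = (33.0 × 697)/730.0 = 31.5 kΩ.

V_th = 21.9 V, R_th = 31.5 kΩ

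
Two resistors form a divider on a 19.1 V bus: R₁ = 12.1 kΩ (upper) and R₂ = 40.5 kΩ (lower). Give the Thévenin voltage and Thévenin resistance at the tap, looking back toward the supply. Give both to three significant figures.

V_th is the open-circuit tap voltage: 19.1 × 40.5/(12.1 + 40.5) = 14.7 V.
With the supply zeroed, R₁ and R₂ appear in parallel from the tap: R_th = R₁‖R₂ = (12.1 × 40.5)/52.60 = 9.32 kΩ.

V_th = 14.7 V, R_th = 9.32 kΩ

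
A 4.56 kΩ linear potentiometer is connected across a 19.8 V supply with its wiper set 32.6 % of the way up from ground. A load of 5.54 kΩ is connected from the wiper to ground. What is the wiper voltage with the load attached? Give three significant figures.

The wiper splits the pot into (1−α)R = 3.073 kΩ above and αR = 1.487 kΩ below.
Lower section ‖ load = 1.172 kΩ.
V_wiper = 19.8 × 1.172/(3.073 + 1.172) = 5.47 V.

V ≈ 5.47 V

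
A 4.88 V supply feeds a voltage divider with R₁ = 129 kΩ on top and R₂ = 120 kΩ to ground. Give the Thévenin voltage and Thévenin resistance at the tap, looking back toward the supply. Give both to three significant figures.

V_th is the open-circuit tap voltage: 4.88 × 120/(129 + 120) = 2.35 V.
With the supply zeroed, R₁ and R₂ appear in parallel from the tap: R_th = R₁‖R₂ = (129 × 120)/249.0 = 62.2 kΩ.

V_th = 2.35 V, R_th = 62.2 kΩ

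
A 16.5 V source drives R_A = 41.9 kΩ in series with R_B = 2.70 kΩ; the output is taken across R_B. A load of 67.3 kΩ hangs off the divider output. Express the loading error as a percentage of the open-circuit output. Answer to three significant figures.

3.63 %

The divider's output (Thévenin) resistance is R_A‖R_B = 2.537 kΩ.
Fractional drop under load = R_th/(R_th + R_L) = 2.537 / (2.537 + 67.3) = 0.03632.
So the output falls by 3.63 %.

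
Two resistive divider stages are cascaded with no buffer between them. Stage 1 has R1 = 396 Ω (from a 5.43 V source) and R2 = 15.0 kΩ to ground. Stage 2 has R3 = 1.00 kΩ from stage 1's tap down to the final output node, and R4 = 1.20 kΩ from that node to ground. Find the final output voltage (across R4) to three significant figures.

Stage 2 presents R3+R4 = 2200 Ω as a load on stage 1's tap.
Stage 1's lower leg becomes R2‖(R3+R4) = 1919 Ω, so V_mid = 5.43 × 1919/2315 = 4.501 V.
Stage 2 is itself unloaded: V_out = V_mid × R4/(R3+R4) = 4.501 × 1200/2200 = 2.46 V.

V_out ≈ 2.46 V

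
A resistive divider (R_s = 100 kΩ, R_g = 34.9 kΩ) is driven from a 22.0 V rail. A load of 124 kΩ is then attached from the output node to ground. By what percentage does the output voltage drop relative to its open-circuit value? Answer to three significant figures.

The divider's output (Thévenin) resistance is R_s‖R_g = 25.87 kΩ.
Fractional drop under load = R_th/(R_th + R_L) = 25.87 / (25.87 + 124) = 0.1726.
So the output falls by 17.3 %.

17.3 %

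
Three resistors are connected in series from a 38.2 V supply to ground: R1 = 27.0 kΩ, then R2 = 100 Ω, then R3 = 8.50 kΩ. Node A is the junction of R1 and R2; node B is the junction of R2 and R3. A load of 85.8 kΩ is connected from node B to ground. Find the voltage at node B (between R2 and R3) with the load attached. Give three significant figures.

V ≈ 8.48 V

At node B, R3 is in parallel with the load: R3‖R_L = 7734 Ω.
Below node A the resistance is R2 + (R3‖R_L) = 7834 Ω, so V_A = 38.2 × 7834/34830 = 8.591 V.
Then V_B = V_A × (R3‖R_L)/(R2 + R3‖R_L) = 8.591 × 7734/7834 = 8.48 V.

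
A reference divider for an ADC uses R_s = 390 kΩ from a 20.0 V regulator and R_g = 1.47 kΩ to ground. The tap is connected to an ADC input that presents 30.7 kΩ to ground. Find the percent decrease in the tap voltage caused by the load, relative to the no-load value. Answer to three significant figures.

The divider's output (Thévenin) resistance is R_s‖R_g = 1.464 kΩ.
Fractional drop under load = R_th/(R_th + R_L) = 1.464 / (1.464 + 30.7) = 0.04553.
So the output falls by 4.55 %.

4.55 %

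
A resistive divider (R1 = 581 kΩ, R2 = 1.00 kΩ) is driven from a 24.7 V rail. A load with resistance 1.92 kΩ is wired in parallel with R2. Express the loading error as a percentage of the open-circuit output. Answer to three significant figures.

34.2 %

Unloaded V = 24.7 × 1.00/582.0 = 0.04244 V.
Loaded: R2‖R_L = 0.6575 kΩ, giving V = 24.7 × 0.6575/581.7 = 0.02792 V.
Drop = (0.04244 − 0.02792) / 0.04244 = 34.2 %.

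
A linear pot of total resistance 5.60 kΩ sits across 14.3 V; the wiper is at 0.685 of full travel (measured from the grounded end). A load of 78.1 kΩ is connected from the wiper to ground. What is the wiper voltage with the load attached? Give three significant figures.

V ≈ 9.65 V

The wiper splits the pot into (1−α)R = 1.764 kΩ above and αR = 3.836 kΩ below.
Lower section ‖ load = 3.656 kΩ.
V_wiper = 14.3 × 3.656/(1.764 + 3.656) = 9.65 V.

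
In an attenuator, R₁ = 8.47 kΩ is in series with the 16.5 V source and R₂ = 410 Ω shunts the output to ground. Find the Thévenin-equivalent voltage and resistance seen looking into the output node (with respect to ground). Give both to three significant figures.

V_th = 0.762 V, R_th = 391 Ω

V_th is the open-circuit tap voltage: 16.5 × 410/(8470 + 410) = 0.762 V.
With the supply zeroed, R₁ and R₂ appear in parallel from the tap: R_th = R₁‖R₂ = (8470 × 410)/8880 = 391 Ω.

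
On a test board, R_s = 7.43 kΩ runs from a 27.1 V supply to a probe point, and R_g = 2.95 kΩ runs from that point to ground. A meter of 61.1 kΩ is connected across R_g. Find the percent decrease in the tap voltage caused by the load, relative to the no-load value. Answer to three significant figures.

The divider's output (Thévenin) resistance is R_s‖R_g = 2.112 kΩ.
Fractional drop under load = R_th/(R_th + R_L) = 2.112 / (2.112 + 61.1) = 0.03341.
So the output falls by 3.34 %.

3.34 %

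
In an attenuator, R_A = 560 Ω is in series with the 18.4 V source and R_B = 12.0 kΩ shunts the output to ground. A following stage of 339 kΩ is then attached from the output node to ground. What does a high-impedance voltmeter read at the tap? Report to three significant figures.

The load sits in parallel with R_B: R_B‖R_L = (12000 × 339000) / (12000 + 339000) = 11590 Ω.
V_out = 18.4 × 11590 / (560 + 11590) = 18.4 × 11590/12150 = 17.6 V.

V_out ≈ 17.6 V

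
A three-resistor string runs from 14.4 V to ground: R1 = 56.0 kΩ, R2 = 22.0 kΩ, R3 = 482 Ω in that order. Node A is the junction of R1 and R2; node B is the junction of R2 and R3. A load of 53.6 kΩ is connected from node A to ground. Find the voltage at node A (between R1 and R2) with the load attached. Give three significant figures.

V ≈ 3.17 V

Below node A the series string R2+R3 = 22480 Ω sits in parallel with the 53600 Ω load: 15840 Ω.
V_A = 14.4 × 15840/(56000 + 15840) = 3.17 V.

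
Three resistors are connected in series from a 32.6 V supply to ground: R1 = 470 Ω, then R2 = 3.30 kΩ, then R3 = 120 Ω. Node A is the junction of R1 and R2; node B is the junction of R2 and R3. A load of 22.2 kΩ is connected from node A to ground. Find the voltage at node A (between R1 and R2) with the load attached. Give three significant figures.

Below node A the series string R2+R3 = 3420 Ω sits in parallel with the 22200 Ω load: 2963 Ω.
V_A = 32.6 × 2963/(470 + 2963) = 28.1 V.

V ≈ 28.1 V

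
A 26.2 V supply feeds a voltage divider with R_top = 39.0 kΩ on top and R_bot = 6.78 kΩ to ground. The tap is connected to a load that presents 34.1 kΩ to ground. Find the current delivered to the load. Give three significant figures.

I_L ≈ 0.0973 mA

R_bot‖R_L = 5.656 kΩ; V_out = 26.2 × 5.656/44.66 = 3.318 V.
I_L = V_out / R_L = 3.318 / 34.1 kΩ = 0.0973 mA.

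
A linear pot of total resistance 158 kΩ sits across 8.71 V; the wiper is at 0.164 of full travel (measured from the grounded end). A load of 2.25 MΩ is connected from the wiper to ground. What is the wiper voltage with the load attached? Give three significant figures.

V ≈ 1.41 V

The wiper splits the pot into (1−α)R = 132.1 kΩ above and αR = 25.91 kΩ below.
Lower section ‖ load = 25.62 kΩ.
V_wiper = 8.71 × 25.62/(132.1 + 25.62) = 1.41 V.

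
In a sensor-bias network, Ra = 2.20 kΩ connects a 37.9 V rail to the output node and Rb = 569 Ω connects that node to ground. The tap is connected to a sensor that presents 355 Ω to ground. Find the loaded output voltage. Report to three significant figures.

The load sits in parallel with Rb: Rb‖R_L = (569 × 355) / (569 + 355) = 218.6 Ω.
V_out = 37.9 × 218.6 / (2200 + 218.6) = 37.9 × 218.6/2419 = 3.43 V.
(Unloaded it would have been 7.79 V.)

V_out ≈ 3.43 V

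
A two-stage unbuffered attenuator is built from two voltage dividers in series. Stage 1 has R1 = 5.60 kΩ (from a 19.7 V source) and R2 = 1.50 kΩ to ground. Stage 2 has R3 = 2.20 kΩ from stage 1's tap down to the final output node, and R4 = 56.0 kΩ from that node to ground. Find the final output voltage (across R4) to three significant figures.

Stage 2 presents R3+R4 = 58.20 kΩ as a load on stage 1's tap.
Stage 1's lower leg becomes R2‖(R3+R4) = 1.462 kΩ, so V_mid = 19.7 × 1.462/7.062 = 4.079 V.
Stage 2 is itself unloaded: V_out = V_mid × R4/(R3+R4) = 4.079 × 56.0/58.20 = 3.92 V.

V_out ≈ 3.92 V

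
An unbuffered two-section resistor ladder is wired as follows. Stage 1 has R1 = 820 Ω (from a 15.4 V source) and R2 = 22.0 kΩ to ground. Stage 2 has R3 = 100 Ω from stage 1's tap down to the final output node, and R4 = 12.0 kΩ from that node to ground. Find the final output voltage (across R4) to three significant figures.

Stage 2 presents R3+R4 = 12100 Ω as a load on stage 1's tap.
Stage 1's lower leg becomes R2‖(R3+R4) = 7806 Ω, so V_mid = 15.4 × 7806/8626 = 13.94 V.
Stage 2 is itself unloaded: V_out = V_mid × R4/(R3+R4) = 13.94 × 12000/12100 = 13.8 V.

V_out ≈ 13.8 V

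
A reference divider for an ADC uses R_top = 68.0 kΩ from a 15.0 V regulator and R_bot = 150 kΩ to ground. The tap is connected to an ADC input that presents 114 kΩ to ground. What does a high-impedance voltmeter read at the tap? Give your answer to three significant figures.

V_out ≈ 7.32 V

The load sits in parallel with R_bot: R_bot‖R_L = (150 × 114) / (150 + 114) = 64.77 kΩ.
V_out = 15.0 × 64.77 / (68.0 + 64.77) = 15.0 × 64.77/132.8 = 7.32 V.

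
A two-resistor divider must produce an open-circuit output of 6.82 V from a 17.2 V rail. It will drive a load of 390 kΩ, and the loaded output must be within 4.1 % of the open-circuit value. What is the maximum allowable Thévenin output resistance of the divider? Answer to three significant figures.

R_th ≤ 16.7 kΩ

Loading drop = R_th/(R_th + R_L) ≤ 0.0410, so R_th ≤ R_L · ε/(1−ε) = 390 kΩ × 0.0410/0.9590 = 16.7 kΩ.
(Any R1, R2 with R2/(R1+R2) = 0.397 and R1‖R2 ≤ 16.7 kΩ will meet the spec.)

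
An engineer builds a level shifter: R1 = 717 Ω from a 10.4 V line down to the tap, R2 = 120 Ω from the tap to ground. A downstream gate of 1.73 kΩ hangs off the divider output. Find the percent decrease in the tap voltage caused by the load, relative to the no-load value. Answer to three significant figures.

The divider's output (Thévenin) resistance is R1‖R2 = 102.8 Ω.
Fractional drop under load = R_th/(R_th + R_L) = 102.8 / (102.8 + 1730) = 0.05609.
So the output falls by 5.61 %.

5.61 %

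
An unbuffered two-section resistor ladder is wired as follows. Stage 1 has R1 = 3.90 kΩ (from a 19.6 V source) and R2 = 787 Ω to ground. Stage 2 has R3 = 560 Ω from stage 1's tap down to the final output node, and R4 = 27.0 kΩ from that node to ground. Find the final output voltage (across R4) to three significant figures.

Stage 2 presents R3+R4 = 27560 Ω as a load on stage 1's tap.
Stage 1's lower leg becomes R2‖(R3+R4) = 765.2 Ω, so V_mid = 19.6 × 765.2/4665 = 3.215 V.
Stage 2 is itself unloaded: V_out = V_mid × R4/(R3+R4) = 3.215 × 27000/27560 = 3.15 V.

V_out ≈ 3.15 V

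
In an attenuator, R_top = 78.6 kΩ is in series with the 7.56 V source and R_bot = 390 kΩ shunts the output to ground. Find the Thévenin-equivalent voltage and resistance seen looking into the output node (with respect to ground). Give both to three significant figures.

V_th is the open-circuit tap voltage: 7.56 × 390/(78.6 + 390) = 6.29 V.
With the supply zeroed, R_top and R_bot appear in parallel from the tap: R_th = R_top‖R_bot = (78.6 × 390)/468.6 = 65.4 kΩ.

V_th = 6.29 V, R_th = 65.4 kΩ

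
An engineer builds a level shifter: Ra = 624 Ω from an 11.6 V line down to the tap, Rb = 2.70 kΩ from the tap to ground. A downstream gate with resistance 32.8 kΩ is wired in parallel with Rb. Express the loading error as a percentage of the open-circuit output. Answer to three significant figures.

The divider's output (Thévenin) resistance is Ra‖Rb = 506.9 Ω.
Fractional drop under load = R_th/(R_th + R_L) = 506.9 / (506.9 + 32800) = 0.01522.
So the output falls by 1.52 %.

1.52 %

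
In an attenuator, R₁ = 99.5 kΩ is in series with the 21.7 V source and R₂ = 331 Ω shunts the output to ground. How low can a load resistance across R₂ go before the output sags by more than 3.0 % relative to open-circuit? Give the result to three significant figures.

R_L(min) ≈ 10.7 kΩ

Output resistance R_th = R₁‖R₂ = (99500 × 331)/99830 = 329.9 Ω.
The fractional drop is R_th/(R_th + R_L); requiring this ≤ 0.0300 gives R_L ≥ R_th(1/0.0300 − 1) = 329.9 × 32.33 = 10.7 kΩ.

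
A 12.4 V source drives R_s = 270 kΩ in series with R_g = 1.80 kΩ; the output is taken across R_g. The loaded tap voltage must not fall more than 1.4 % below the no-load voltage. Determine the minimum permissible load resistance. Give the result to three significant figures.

R_L(min) ≈ 126 kΩ

Output resistance R_th = R_s‖R_g = (270 × 1.80)/271.8 = 1.788 kΩ.
The fractional drop is R_th/(R_th + R_L); requiring this ≤ 0.0140 gives R_L ≥ R_th(1/0.0140 − 1) = 1.788 × 70.43 = 126 kΩ.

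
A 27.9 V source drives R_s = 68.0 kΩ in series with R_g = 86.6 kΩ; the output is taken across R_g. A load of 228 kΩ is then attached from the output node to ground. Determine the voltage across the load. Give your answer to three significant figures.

The load sits in parallel with R_g: R_g‖R_L = (86.6 × 228) / (86.6 + 228) = 62.76 kΩ.
V_out = 27.9 × 62.76 / (68.0 + 62.76) = 27.9 × 62.76/130.8 = 13.4 V.
(Unloaded it would have been 15.6 V.)

V_out ≈ 13.4 V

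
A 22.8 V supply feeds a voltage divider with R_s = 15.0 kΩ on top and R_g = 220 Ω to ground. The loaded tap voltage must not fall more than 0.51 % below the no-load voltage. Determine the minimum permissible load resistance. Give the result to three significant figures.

Output resistance R_th = R_s‖R_g = (15000 × 220)/15220 = 216.8 Ω.
The fractional drop is R_th/(R_th + R_L); requiring this ≤ 0.00510 gives R_L ≥ R_th(1/0.00510 − 1) = 216.8 × 195.1 = 42.3 kΩ.

R_L(min) ≈ 42.3 kΩ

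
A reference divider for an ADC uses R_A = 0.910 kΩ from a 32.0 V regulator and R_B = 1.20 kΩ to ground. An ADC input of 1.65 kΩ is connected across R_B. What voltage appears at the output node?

V_out ≈ 13.9 V

The load sits in parallel with R_B: R_B‖R_L = (1200 × 1650) / (1200 + 1650) = 694.7 Ω.
V_out = 32.0 × 694.7 / (910 + 694.7) = 32.0 × 694.7/1605 = 13.9 V.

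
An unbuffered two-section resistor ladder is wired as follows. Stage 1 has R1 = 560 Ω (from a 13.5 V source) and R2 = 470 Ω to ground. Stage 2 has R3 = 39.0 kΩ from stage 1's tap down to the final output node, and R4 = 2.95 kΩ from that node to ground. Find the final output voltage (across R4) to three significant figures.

V_out ≈ 0.431 V

Stage 2 presents R3+R4 = 41950 Ω as a load on stage 1's tap.
Stage 1's lower leg becomes R2‖(R3+R4) = 464.8 Ω, so V_mid = 13.5 × 464.8/1025 = 6.123 V.
Stage 2 is itself unloaded: V_out = V_mid × R4/(R3+R4) = 6.123 × 2950/41950 = 0.431 V.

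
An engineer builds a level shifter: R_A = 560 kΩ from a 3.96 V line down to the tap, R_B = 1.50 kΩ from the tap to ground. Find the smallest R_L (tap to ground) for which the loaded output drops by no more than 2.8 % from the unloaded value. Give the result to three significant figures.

Output resistance R_th = R_A‖R_B = (560 × 1.50)/561.5 = 1.496 kΩ.
The fractional drop is R_th/(R_th + R_L); requiring this ≤ 0.0280 gives R_L ≥ R_th(1/0.0280 − 1) = 1.496 × 34.71 = 51.9 kΩ.

R_L(min) ≈ 51.9 kΩ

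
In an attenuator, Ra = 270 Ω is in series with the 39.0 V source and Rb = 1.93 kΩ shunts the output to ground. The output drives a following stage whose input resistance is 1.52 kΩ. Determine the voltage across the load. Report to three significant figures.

V_out ≈ 29.6 V

The load sits in parallel with Rb: Rb‖R_L = (1930 × 1520) / (1930 + 1520) = 850.3 Ω.
V_out = 39.0 × 850.3 / (270 + 850.3) = 39.0 × 850.3/1120 = 29.6 V.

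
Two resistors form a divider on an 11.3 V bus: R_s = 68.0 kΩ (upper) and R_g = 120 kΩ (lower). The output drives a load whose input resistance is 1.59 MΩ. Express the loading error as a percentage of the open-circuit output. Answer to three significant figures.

2.66 %

The divider's output (Thévenin) resistance is R_s‖R_g = 43.40 kΩ.
Fractional drop under load = R_th/(R_th + R_L) = 43.40 / (43.40 + 1590) = 0.02657.
So the output falls by 2.66 %.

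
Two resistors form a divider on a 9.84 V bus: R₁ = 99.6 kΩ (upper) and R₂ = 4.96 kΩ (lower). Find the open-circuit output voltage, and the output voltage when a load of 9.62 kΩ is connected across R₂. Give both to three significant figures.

Open-circuit: V = 9.84 × 4.96/(99.6 + 4.96) = 0.467 V.
With the load, R₂ becomes R₂‖R_L = 3.273 kΩ, so V = 9.84 × 3.273/102.9 = 0.313 V.

Unloaded: 0.467 V; loaded: 0.313 V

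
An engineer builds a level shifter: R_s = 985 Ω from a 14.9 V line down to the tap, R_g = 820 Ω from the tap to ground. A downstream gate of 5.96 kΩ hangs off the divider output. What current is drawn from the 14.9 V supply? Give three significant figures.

I ≈ 8.73 mA

R_g‖R_L = 720.8 Ω, so the source sees R_s + R_g‖R_L = 1706 Ω.
I = 14.9 V / 1706 Ω = 8.73 mA.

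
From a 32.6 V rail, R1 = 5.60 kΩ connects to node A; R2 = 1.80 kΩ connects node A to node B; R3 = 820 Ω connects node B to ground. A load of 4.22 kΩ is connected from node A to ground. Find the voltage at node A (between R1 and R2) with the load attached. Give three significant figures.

V ≈ 7.30 V

Below node A the series string R2+R3 = 2620 Ω sits in parallel with the 4220 Ω load: 1616 Ω.
V_A = 32.6 × 1616/(5600 + 1616) = 7.30 V.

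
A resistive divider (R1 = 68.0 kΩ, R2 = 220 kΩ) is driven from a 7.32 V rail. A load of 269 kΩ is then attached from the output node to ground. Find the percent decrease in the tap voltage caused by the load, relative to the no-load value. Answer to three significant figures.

16.2 %

Unloaded V = 7.32 × 220/288.0 = 5.592 V.
Loaded: R2‖R_L = 121.0 kΩ, giving V = 7.32 × 121.0/189.0 = 4.687 V.
Drop = (5.592 − 4.687) / 5.592 = 16.2 %.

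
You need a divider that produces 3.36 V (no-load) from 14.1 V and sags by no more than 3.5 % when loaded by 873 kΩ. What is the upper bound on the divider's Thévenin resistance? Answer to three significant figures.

Loading drop = R_th/(R_th + R_L) ≤ 0.0350, so R_th ≤ R_L · ε/(1−ε) = 873 kΩ × 0.0350/0.9650 = 31.7 kΩ.
(Any R1, R2 with R2/(R1+R2) = 0.238 and R1‖R2 ≤ 31.7 kΩ will meet the spec.)

R_th ≤ 31.7 kΩ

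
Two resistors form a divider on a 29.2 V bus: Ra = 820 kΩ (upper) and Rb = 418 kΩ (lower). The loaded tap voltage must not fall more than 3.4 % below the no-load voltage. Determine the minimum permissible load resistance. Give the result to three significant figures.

R_L(min) ≈ 7.87 MΩ

Output resistance R_th = Ra‖Rb = (820 × 418)/1238 = 276.9 kΩ.
The fractional drop is R_th/(R_th + R_L); requiring this ≤ 0.0340 gives R_L ≥ R_th(1/0.0340 − 1) = 276.9 × 28.41 = 7.87 MΩ.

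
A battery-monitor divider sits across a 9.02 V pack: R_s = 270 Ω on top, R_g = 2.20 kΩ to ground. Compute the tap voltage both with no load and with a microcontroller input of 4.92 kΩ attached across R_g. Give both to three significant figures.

Unloaded: 8.03 V; loaded: 7.66 V

Open-circuit: V = 9.02 × 2200/(270 + 2200) = 8.03 V.
With the load, R_g becomes R_g‖R_L = 1520 Ω, so V = 9.02 × 1520/1790 = 7.66 V.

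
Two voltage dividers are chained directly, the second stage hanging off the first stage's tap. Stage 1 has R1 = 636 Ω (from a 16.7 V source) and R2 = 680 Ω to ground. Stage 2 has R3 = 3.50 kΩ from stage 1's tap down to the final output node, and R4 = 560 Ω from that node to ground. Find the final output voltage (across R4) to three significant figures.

Stage 2 presents R3+R4 = 4060 Ω as a load on stage 1's tap.
Stage 1's lower leg becomes R2‖(R3+R4) = 582.4 Ω, so V_mid = 16.7 × 582.4/1218 = 7.983 V.
Stage 2 is itself unloaded: V_out = V_mid × R4/(R3+R4) = 7.983 × 560/4060 = 1.10 V.

V_out ≈ 1.10 V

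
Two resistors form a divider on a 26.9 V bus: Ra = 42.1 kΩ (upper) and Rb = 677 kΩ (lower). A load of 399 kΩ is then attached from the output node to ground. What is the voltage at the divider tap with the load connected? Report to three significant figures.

V_out ≈ 23.0 V

The load sits in parallel with Rb: Rb‖R_L = (677 × 399) / (677 + 399) = 251.0 kΩ.
V_out = 26.9 × 251.0 / (42.1 + 251.0) = 26.9 × 251.0/293.1 = 23.0 V.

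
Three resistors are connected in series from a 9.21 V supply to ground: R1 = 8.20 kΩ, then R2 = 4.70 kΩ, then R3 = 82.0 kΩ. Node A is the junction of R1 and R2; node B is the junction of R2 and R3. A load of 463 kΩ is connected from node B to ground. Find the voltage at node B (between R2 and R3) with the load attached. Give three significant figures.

At node B, R3 is in parallel with the load: R3‖R_L = 69.66 kΩ.
Below node A the resistance is R2 + (R3‖R_L) = 74.36 kΩ, so V_A = 9.21 × 74.36/82.56 = 8.295 V.
Then V_B = V_A × (R3‖R_L)/(R2 + R3‖R_L) = 8.295 × 69.66/74.36 = 7.77 V.

V ≈ 7.77 V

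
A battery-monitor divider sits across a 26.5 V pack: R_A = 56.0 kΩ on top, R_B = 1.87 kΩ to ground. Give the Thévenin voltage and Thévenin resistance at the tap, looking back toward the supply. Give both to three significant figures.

V_th is the open-circuit tap voltage: 26.5 × 1.87/(56.0 + 1.87) = 0.856 V.
With the supply zeroed, R_A and R_B appear in parallel from the tap: R_th = R_A‖R_B = (56.0 × 1.87)/57.87 = 1.81 kΩ.

V_th = 0.856 V, R_th = 1.81 kΩ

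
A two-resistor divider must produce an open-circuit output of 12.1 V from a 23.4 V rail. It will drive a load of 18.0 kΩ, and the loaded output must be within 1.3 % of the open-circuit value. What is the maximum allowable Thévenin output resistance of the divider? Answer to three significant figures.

R_th ≤ 237 Ω

Loading drop = R_th/(R_th + R_L) ≤ 0.0130, so R_th ≤ R_L · ε/(1−ε) = 18.0 kΩ × 0.0130/0.9870 = 237 Ω.
(Any R1, R2 with R2/(R1+R2) = 0.517 and R1‖R2 ≤ 237 Ω will meet the spec.)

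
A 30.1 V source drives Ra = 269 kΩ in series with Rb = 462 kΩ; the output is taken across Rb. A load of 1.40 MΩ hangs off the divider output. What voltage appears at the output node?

The load sits in parallel with Rb: Rb‖R_L = (462 × 1400) / (462 + 1400) = 347.4 kΩ.
V_out = 30.1 × 347.4 / (269 + 347.4) = 30.1 × 347.4/616.4 = 17.0 V.
(Unloaded it would have been 19.0 V.)

V_out ≈ 17.0 V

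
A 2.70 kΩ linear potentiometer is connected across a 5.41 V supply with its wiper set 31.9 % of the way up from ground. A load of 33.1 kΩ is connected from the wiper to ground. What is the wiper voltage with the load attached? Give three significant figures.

V ≈ 1.70 V

The wiper splits the pot into (1−α)R = 1839 Ω above and αR = 861.3 Ω below.
Lower section ‖ load = 839.5 Ω.
V_wiper = 5.41 × 839.5/(1839 + 839.5) = 1.70 V.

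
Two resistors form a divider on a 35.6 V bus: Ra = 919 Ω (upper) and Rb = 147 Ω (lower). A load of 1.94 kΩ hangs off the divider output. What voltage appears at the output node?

The load sits in parallel with Rb: Rb‖R_L = (147 × 1940) / (147 + 1940) = 136.6 Ω.
V_out = 35.6 × 136.6 / (919 + 136.6) = 35.6 × 136.6/1056 = 4.61 V.
(Unloaded it would have been 4.91 V.)

V_out ≈ 4.61 V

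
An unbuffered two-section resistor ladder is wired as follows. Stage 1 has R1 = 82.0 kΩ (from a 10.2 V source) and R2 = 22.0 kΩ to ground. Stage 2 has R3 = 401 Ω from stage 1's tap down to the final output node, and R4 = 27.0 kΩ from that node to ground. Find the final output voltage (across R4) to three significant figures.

V_out ≈ 1.30 V

Stage 2 presents R3+R4 = 27400 Ω as a load on stage 1's tap.
Stage 1's lower leg becomes R2‖(R3+R4) = 12200 Ω, so V_mid = 10.2 × 12200/94200 = 1.321 V.
Stage 2 is itself unloaded: V_out = V_mid × R4/(R3+R4) = 1.321 × 27000/27400 = 1.30 V.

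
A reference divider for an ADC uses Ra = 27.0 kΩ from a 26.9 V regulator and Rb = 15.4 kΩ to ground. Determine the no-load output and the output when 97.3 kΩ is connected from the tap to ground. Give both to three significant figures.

Unloaded: 9.77 V; loaded: 8.88 V

Open-circuit: V = 26.9 × 15.4/(27.0 + 15.4) = 9.77 V.
With the load, Rb becomes Rb‖R_L = 13.30 kΩ, so V = 26.9 × 13.30/40.30 = 8.88 V.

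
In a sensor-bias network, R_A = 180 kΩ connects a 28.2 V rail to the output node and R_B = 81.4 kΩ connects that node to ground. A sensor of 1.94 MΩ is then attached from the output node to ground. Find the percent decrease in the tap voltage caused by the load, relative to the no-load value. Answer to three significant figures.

2.81 %

The divider's output (Thévenin) resistance is R_A‖R_B = 56.05 kΩ.
Fractional drop under load = R_th/(R_th + R_L) = 56.05 / (56.05 + 1940) = 0.02808.
So the output falls by 2.81 %.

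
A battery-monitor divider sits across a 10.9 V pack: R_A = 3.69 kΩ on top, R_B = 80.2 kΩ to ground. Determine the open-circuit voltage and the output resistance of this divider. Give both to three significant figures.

V_th is the open-circuit tap voltage: 10.9 × 80.2/(3.69 + 80.2) = 10.4 V.
With the supply zeroed, R_A and R_B appear in parallel from the tap: R_th = R_A‖R_B = (3.69 × 80.2)/83.89 = 3.53 kΩ.

V_th = 10.4 V, R_th = 3.53 kΩ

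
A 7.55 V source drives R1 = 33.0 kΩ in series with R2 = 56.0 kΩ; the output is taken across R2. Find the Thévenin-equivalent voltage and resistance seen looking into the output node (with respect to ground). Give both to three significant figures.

V_th is the open-circuit tap voltage: 7.55 × 56.0/(33.0 + 56.0) = 4.75 V.
With the supply zeroed, R1 and R2 appear in parallel from the tap: R_th = R1‖R2 = (33.0 × 56.0)/89.00 = 20.8 kΩ.

V_th = 4.75 V, R_th = 20.8 kΩ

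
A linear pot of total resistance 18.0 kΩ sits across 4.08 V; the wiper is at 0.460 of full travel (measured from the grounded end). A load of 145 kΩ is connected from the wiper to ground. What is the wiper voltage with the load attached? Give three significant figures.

V ≈ 1.82 V

The wiper splits the pot into (1−α)R = 9.720 kΩ above and αR = 8.280 kΩ below.
Lower section ‖ load = 7.833 kΩ.
V_wiper = 4.08 × 7.833/(9.720 + 7.833) = 1.82 V.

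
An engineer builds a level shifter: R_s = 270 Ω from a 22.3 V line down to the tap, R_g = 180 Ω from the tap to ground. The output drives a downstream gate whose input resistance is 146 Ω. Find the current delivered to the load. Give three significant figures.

I_L ≈ 35.1 mA

R_g‖R_L = 80.61 Ω; V_out = 22.3 × 80.61/350.6 = 5.127 V.
I_L = V_out / R_L = 5.127 / 146 Ω = 35.1 mA.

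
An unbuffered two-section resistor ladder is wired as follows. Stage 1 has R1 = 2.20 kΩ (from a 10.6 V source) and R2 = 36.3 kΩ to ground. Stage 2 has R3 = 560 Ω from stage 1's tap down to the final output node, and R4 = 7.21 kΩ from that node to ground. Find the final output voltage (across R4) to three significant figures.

Stage 2 presents R3+R4 = 7770 Ω as a load on stage 1's tap.
Stage 1's lower leg becomes R2‖(R3+R4) = 6400 Ω, so V_mid = 10.6 × 6400/8600 = 7.888 V.
Stage 2 is itself unloaded: V_out = V_mid × R4/(R3+R4) = 7.888 × 7210/7770 = 7.32 V.

V_out ≈ 7.32 V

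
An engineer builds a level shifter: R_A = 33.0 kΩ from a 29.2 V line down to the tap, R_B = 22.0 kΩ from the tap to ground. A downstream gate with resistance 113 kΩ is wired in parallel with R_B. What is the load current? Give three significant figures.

I_L ≈ 0.0926 mA

R_B‖R_L = 18.41 kΩ; V_out = 29.2 × 18.41/51.41 = 10.46 V.
I_L = V_out / R_L = 10.46 / 113 kΩ = 0.0926 mA.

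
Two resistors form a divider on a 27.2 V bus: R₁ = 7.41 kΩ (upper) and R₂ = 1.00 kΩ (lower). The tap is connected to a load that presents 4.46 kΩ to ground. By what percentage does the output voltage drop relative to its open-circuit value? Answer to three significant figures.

16.5 %

Unloaded V = 27.2 × 1.00/8.410 = 3.234 V.
Loaded: R₂‖R_L = 0.8168 kΩ, giving V = 27.2 × 0.8168/8.227 = 2.701 V.
Drop = (3.234 − 2.701) / 3.234 = 16.5 %.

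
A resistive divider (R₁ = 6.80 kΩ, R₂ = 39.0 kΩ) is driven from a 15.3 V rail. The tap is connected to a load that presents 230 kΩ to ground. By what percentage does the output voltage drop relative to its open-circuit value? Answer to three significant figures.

2.46 %

The divider's output (Thévenin) resistance is R₁‖R₂ = 5.790 kΩ.
Fractional drop under load = R_th/(R_th + R_L) = 5.790 / (5.790 + 230) = 0.02456.
So the output falls by 2.46 %.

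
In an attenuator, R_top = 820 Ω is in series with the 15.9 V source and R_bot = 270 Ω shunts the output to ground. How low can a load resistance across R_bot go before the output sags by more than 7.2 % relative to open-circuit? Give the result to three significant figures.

R_L(min) ≈ 2.62 kΩ

Output resistance R_th = R_top‖R_bot = (820 × 270)/1090 = 203.1 Ω.
The fractional drop is R_th/(R_th + R_L); requiring this ≤ 0.0720 gives R_L ≥ R_th(1/0.0720 − 1) = 203.1 × 12.89 = 2.62 kΩ.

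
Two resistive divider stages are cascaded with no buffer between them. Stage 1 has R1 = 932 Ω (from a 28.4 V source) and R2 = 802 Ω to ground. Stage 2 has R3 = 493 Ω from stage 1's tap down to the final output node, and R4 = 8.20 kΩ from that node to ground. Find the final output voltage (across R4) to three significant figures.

Stage 2 presents R3+R4 = 8693 Ω as a load on stage 1's tap.
Stage 1's lower leg becomes R2‖(R3+R4) = 734.3 Ω, so V_mid = 28.4 × 734.3/1666 = 12.51 V.
Stage 2 is itself unloaded: V_out = V_mid × R4/(R3+R4) = 12.51 × 8200/8693 = 11.8 V.

V_out ≈ 11.8 V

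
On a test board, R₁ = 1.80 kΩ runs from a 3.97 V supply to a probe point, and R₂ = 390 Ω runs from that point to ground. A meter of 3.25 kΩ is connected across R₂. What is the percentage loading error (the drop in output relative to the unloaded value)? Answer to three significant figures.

The divider's output (Thévenin) resistance is R₁‖R₂ = 320.5 Ω.
Fractional drop under load = R_th/(R_th + R_L) = 320.5 / (320.5 + 3250) = 0.08978.
So the output falls by 8.98 %.

8.98 %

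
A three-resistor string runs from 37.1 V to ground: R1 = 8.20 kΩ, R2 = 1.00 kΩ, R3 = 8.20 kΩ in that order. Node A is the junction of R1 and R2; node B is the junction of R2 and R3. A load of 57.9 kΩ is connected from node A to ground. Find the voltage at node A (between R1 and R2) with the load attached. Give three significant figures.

V ≈ 18.2 V

Below node A the series string R2+R3 = 9.200 kΩ sits in parallel with the 57.9 kΩ load: 7.939 kΩ.
V_A = 37.1 × 7.939/(8.20 + 7.939) = 18.2 V.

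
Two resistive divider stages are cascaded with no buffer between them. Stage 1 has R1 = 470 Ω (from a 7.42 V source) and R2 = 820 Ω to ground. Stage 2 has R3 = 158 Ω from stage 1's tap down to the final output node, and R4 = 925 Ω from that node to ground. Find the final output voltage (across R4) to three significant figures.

Stage 2 presents R3+R4 = 1083 Ω as a load on stage 1's tap.
Stage 1's lower leg becomes R2‖(R3+R4) = 466.7 Ω, so V_mid = 7.42 × 466.7/936.7 = 3.697 V.
Stage 2 is itself unloaded: V_out = V_mid × R4/(R3+R4) = 3.697 × 925/1083 = 3.16 V.

V_out ≈ 3.16 V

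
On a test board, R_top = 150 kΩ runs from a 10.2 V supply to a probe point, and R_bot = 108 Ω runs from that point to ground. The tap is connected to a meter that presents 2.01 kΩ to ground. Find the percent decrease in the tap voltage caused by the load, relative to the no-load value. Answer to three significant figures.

The divider's output (Thévenin) resistance is R_top‖R_bot = 107.9 Ω.
Fractional drop under load = R_th/(R_th + R_L) = 107.9 / (107.9 + 2010) = 0.05096.
So the output falls by 5.10 %.

5.10 %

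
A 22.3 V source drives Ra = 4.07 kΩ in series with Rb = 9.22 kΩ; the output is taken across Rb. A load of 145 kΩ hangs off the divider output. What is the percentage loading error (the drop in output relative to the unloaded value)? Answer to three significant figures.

The divider's output (Thévenin) resistance is Ra‖Rb = 2.824 kΩ.
Fractional drop under load = R_th/(R_th + R_L) = 2.824 / (2.824 + 145) = 0.01910.
So the output falls by 1.91 %.

1.91 %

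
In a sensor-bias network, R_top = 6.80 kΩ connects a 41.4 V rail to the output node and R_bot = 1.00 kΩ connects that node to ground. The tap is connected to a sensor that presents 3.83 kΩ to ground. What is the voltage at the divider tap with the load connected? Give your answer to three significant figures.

The load sits in parallel with R_bot: R_bot‖R_L = (1.00 × 3.83) / (1.00 + 3.83) = 0.7930 kΩ.
V_out = 41.4 × 0.7930 / (6.80 + 0.7930) = 41.4 × 0.7930/7.593 = 4.32 V.

V_out ≈ 4.32 V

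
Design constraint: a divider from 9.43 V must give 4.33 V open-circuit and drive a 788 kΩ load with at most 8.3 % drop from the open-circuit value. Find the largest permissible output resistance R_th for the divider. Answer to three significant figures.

Loading drop = R_th/(R_th + R_L) ≤ 0.0830, so R_th ≤ R_L · ε/(1−ε) = 788 kΩ × 0.0830/0.9170 = 71.3 kΩ.
(Any R1, R2 with R2/(R1+R2) = 0.459 and R1‖R2 ≤ 71.3 kΩ will meet the spec.)

R_th ≤ 71.3 kΩ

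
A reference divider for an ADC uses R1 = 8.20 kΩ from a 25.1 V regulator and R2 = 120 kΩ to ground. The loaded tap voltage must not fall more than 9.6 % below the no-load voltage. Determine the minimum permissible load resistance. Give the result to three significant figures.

R_L(min) ≈ 72.3 kΩ

Output resistance R_th = R1‖R2 = (8.20 × 120)/128.2 = 7.676 kΩ.
The fractional drop is R_th/(R_th + R_L); requiring this ≤ 0.0960 gives R_L ≥ R_th(1/0.0960 − 1) = 7.676 × 9.417 = 72.3 kΩ.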